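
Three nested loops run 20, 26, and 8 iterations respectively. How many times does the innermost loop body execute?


Loop 1 (outermost): 20 iterations
Loop 2 (middle): 26 iterations per outer
Loop 3 (innermost): 8 iterations per middle
Total = 20 * 26 * 8 = 4160


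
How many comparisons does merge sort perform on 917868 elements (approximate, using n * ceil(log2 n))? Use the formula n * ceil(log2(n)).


Recursion depth: ceil(log2(917868)) = 20
Each recursion level merges n = 917868 elements
Total = 917868 * 20 = 18357360


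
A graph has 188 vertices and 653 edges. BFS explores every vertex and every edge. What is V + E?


A full BFS traversal dequeues each vertex once and examines each edge once.
Vertex visits: 188
Edge visits: 653
V + E = 188 + 653 = 841


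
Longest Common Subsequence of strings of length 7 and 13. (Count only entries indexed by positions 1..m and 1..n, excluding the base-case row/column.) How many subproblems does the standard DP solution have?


DP table indexed by positions in both strings.
First string: 7 positions
Second string: 13 positions
Total = 7 * 13 = 91


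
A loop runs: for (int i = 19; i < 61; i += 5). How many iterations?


Loop starts at i = 19, increments by 5, stops when i >= 61.
Number of iterations = ceil((61 - 19) / 5)
= ceil(42 / 5)
= 9


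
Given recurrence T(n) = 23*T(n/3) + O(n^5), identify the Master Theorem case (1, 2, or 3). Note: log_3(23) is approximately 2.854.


Master Theorem parameters: a=23, b=3, c=5
log_b(a) = 2.854
Compare b^c with a: 3^5 = 243 > 23, so c > log_b(a).
Comparing c=5 vs log_b(a)=2.854:
5 > 2.854 => Case 3
Result: T(n) = O(n^5)
Master Theorem case = 3


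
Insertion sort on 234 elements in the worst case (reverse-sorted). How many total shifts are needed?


In the worst case (reverse-sorted), each element shifts past all previous:
  Element 1: 1 shifts
  Element 2: 2 shifts
  Element 3: 3 shifts
  Element 4: 4 shifts
  Element 5: 5 shifts
  ...
  Element 233: 233 shifts
Total = 1 + 2 + ... + 233
= 234*(234-1)/2 = 27261


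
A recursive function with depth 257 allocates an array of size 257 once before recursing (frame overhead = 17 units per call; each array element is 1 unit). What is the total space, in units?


Array allocation: 257 units (allocated once)
Stack frames: 257 deep * 17 per frame = 4369 units
Total = 257 + 4369 = 4626


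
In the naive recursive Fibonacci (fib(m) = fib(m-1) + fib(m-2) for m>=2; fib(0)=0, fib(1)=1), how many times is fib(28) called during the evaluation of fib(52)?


Let N(m) = number of times fib(m) is called while evaluating fib(52).
N(52) = 1 (the initial call).
N(51) = 1 (only fib(52) calls it).
For 1 <= m <= 50: fib(m) is called by fib(m+1) and fib(m+2), so
  N(m) = N(m+1) + N(m+2).
fib(0) is called only by fib(2), so N(0) = N(2).
Walk down from m=52:
  N(52)=1, N(51)=1, N(50)=2, N(49)=3, N(48)=5, N(47)=8, N(46)=13, N(45)=21, N(44)=34, N(43)=55, N(42)=89, N(41)=144, N(40)=233, N(39)=377, N(38)=610, N(37)=987, N(36)=1597, N(35)=2584, N(34)=4181, N(33)=6765, N(32)=10946, N(31)=17711, N(30)=28657, N(29)=46368, N(28)=75025
N(28) = 75025


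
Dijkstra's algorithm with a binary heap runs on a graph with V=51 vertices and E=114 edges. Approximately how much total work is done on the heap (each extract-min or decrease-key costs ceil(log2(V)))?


Dijkstra with a binary heap: each vertex is extracted once, each edge may relax once.
Each heap operation costs O(log V).
V + E = 51 + 114 = 165
ceil(log2(51)) = 6 (since 2^5 = 32 < 51 <= 64 = 2^6)
Total heap work = (V+E) * ceil(log2(V)) = 165 * 6 = 990


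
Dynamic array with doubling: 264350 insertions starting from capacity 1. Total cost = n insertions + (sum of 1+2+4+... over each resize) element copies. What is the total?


n = 264350
Insertion costs: 264350
Resizes copy 1, 2, 4, ... up to the largest power of 2 that is <= n-1 = 264349, i.e. 262144.
Copy costs = 1 + 2 + 4 + 8 + 16 + 32 + 64 + 128 + 256 + 512 + 1024 + 2048 + 4096 + 8192 + 16384 + 32768 + 65536 + 131072 + 262144 = 524287
Total = 264350 + 524287 = 788637


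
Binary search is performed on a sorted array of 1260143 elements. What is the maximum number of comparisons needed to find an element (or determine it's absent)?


Binary search halves the search space each comparison:
  Step 1: search space = 1260143 -> 630071
  Step 2: search space = 630071 -> 315035
  Step 3: search space = 315035 -> 157517
  Step 4: search space = 157517 -> 78758
  Step 5: search space = 78758 -> 39379
  Step 6: search space = 39379 -> 19689
  Step 7: search space = 19689 -> 9844
  Step 8: search space = 9844 -> 4922
  Step 9: search space = 4922 -> 2461
  Step 10: search space = 2461 -> 1230
  Step 11: search space = 1230 -> 615
  Step 12: search space = 615 -> 307
  Step 13: search space = 307 -> 153
  Step 14: search space = 153 -> 76
  Step 15: search space = 76 -> 38
  Step 16: search space = 38 -> 19
  Step 17: search space = 19 -> 9
  Step 18: search space = 9 -> 4
  Step 19: search space = 4 -> 2
  Step 20: search space = 2 -> 1
  Step 21: search space = 1 (final check)
Maximum comparisons = floor(log2(1260143)) + 1 = 20 + 1 = 21


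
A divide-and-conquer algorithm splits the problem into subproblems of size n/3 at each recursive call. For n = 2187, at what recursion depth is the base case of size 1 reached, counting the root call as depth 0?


At each depth, the problem size is divided by 3:
  Depth 0: problem size = 2187
  Depth 1: problem size = 729
  Depth 2: problem size = 243
  Depth 3: problem size = 81
  Depth 4: problem size = 27
  Depth 5: problem size = 9
  Depth 6: problem size = 3
  Depth 7: problem size = 1 (base case)
The base case is reached at depth log_3(2187) = 7 (the tree has 8 levels counting depth 0, but the depth asked for is 7).
Recursion depth = 7


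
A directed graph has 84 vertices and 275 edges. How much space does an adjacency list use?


Adjacency list: one list head per vertex + one entry per edge
Vertex heads: 84
Edge entries: 275
Total = 84 + 275 = 359


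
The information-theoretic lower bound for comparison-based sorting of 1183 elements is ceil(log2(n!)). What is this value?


A binary decision tree of height h has at most 2^h leaves and needs at least n! of them, so h >= ceil(log2(n!)).
1183! is far too large to multiply out, so use Stirling's series:
  ln(n!) ~ n ln n - n + (1/2) ln(2 pi n) + 1/(12n)  (error below 1/(360 n^3), negligible here)
  ln(1183) = 7.0758089
  n ln n = 1183 * 7.0758089 = 8370.6819
  (1/2) ln(2 pi * 1183) = (1/2) ln(7433.0082) = 4.4568
  1/(12*1183) = 0.0001
  ln(1183!) ~ 8370.6819 - 1183 + 4.4568 + 0.0001 = 7192.1388
Convert to base 2: log2(1183!) = 7192.1388 / ln 2 = 7192.1388 / 0.69314718 = 10376.0630
ceil(10376.0630) = 10377


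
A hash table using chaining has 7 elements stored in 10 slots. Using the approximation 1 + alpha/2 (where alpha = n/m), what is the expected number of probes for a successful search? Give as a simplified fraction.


Load factor alpha = n/m = 7/10
Expected probes = 1 + alpha/2 = 1 + 7/(2*10)
= 1 + 7/20
= 20/20 + 7/20
= 27/20


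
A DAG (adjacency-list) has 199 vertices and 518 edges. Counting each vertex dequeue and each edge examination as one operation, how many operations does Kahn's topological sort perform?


V = 199 (vertex processing)
E = 518 (edge processing)
V + E = 199 + 518 = 717


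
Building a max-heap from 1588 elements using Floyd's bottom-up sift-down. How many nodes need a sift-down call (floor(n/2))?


In a heap of 1588 elements (0-indexed array):
  Last element index: 1587
  Parent of last element: floor((1587 - 1) / 2) = 793
  Internal nodes: indices 0 to 793
  Count = floor(1588/2) = 794


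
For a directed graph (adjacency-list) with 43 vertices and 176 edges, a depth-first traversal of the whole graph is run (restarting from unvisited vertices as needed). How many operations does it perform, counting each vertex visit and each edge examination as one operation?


A full DFS traversal visits each vertex once and examines each edge once.
V = 43
E = 176
Sum = 43 + 176 = 219


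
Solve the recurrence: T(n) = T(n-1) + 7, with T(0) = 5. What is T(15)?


Unrolling the recurrence:
T(15) = T(14) + 7
       = T(13) + 7 + 7
       = T(12) + 7*3
       ...
       = T(0) + 7*15
       = 5 + 105 = 110


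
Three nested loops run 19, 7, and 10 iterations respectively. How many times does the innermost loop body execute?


Loop 1 (outermost): 19 iterations
Loop 2 (middle): 7 iterations per outer
Loop 3 (innermost): 10 iterations per middle
Total = 19 * 7 * 10 = 1330


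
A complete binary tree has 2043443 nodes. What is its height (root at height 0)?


In a complete binary tree, level k holds nodes 2^k .. 2^(k+1)-1 (1-indexed).
Height = floor(log2(n)) = floor(log2(2043443)) = 20
Check: 2^20 = 1048576 <= 2043443 < 2097152 = 2^21


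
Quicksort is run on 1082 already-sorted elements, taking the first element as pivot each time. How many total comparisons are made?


Sum of comparisons per partition:
1081 + 1080 + ... + 1 + 0
= 1082 * (1082 - 1) / 2
= 1082 * 1081 / 2
= 584821


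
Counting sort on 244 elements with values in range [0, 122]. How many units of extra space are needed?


Output array size: 244 (to store sorted result)
Count array size: 123 (one slot per possible value, range 0 to 122)
Total extra space = 244 + 123 = 367


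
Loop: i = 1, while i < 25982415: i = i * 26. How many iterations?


i multiplies by 26 each step:
i = 1 -> 26 -> 676 -> 17576 -> 456976 -> 11881376 -> 308915776 (stop)
Iterations = ceil(log_26(25982415)) = 6


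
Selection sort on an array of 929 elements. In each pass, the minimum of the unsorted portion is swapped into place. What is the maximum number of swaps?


Selection sort performs one swap per pass:
  Pass 1: find min in positions 0 to 928, swap with position 0
  Pass 2: find min in positions 1 to 928, swap with position 1
  Pass 3: find min in positions 2 to 928, swap with position 2
  Pass 4: find min in positions 3 to 928, swap with position 3
  Pass 5: find min in positions 4 to 928, swap with position 4
  ... (923 more passes)
Total passes (and swaps) = n - 1 = 929 - 1 = 928


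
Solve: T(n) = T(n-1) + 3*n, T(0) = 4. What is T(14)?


Expanding the recurrence:
T(14) = T(13) + 3*14
       = T(12) + 3*13 + 3*14
       ...
       = T(0) + 3*(1 + 2 + ... + 14)
       = 4 + 3 * 14*15/2
       = 4 + 3 * 105
       = 4 + 315 = 319


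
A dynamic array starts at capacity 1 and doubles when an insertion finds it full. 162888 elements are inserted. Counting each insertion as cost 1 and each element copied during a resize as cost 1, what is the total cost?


n = 162888
Insertion costs: 162888
Resizes copy 1, 2, 4, ... up to the largest power of 2 that is <= n-1 = 162887, i.e. 131072.
Copy costs = 1 + 2 + 4 + 8 + 16 + 32 + 64 + 128 + 256 + 512 + 1024 + 2048 + 4096 + 8192 + 16384 + 32768 + 65536 + 131072 = 262143
Total = 162888 + 262143 = 425031


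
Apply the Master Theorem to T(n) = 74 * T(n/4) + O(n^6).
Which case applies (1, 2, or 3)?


The Master Theorem: T(n) = a*T(n/b) + O(n^c)
  a = 74, b = 4, c = 6
log_b(a) = log_4(74) ~ 3.105
Compare b^c with a: 4^6 = 4096 > 74, so c > log_b(a).
Since c > log_b(a), Case 3 applies.
T(n) = O(n^6)
Master Theorem case = 3


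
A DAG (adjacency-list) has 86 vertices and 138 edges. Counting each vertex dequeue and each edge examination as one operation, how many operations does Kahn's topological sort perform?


V = 86 (vertex processing)
E = 138 (edge processing)
V + E = 86 + 138 = 224


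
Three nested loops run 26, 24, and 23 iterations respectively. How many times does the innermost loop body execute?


Loop 1 (outermost): 26 iterations
Loop 2 (middle): 24 iterations per outer
Loop 3 (innermost): 23 iterations per middle
Total = 26 * 24 * 23 = 14352


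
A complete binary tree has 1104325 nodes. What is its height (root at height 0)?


In a complete binary tree, level k holds nodes 2^k .. 2^(k+1)-1 (1-indexed).
Height = floor(log2(n)) = floor(log2(1104325)) = 20
Check: 2^20 = 1048576 <= 1104325 < 2097152 = 2^21


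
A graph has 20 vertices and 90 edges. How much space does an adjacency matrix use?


Adjacency matrix: V x V grid of entries
Space = V^2 = 20^2 = 20 * 20 = 400


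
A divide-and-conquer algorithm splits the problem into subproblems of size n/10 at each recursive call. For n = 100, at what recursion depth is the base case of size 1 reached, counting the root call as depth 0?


At each depth, the problem size is divided by 10:
  Depth 0: problem size = 100
  Depth 1: problem size = 10
  Depth 2: problem size = 1 (base case)
The base case is reached at depth log_10(100) = 2 (the tree has 3 levels counting depth 0, but the depth asked for is 2).
Recursion depth = 2


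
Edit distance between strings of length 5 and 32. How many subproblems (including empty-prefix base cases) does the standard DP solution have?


The table includes base cases (empty prefixes).
Rows: (m+1) = 6
Columns: (n+1) = 33
Total = 6 * 33 = 198


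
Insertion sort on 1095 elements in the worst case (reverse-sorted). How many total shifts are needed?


In the worst case (reverse-sorted), each element shifts past all previous:
  Element 1: 1 shifts
  Element 2: 2 shifts
  Element 3: 3 shifts
  Element 4: 4 shifts
  Element 5: 5 shifts
  ...
  Element 1094: 1094 shifts
Total = 1 + 2 + ... + 1094
= 1095*(1095-1)/2 = 598965


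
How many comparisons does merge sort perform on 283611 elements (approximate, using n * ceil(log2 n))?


Recursion depth: ceil(log2(283611)) = 19
Each recursion level merges n = 283611 elements
Total = 283611 * 19 = 5388609


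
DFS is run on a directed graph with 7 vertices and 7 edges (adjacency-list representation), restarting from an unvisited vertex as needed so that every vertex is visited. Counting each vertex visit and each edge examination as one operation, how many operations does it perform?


A full DFS traversal processes each vertex exactly once (push/pop on stack).
Each directed edge is examined once.
V = 7, E = 7
V + E = 14


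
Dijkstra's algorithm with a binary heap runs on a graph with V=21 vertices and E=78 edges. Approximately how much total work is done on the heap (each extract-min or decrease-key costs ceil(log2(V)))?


Dijkstra with a binary heap: each vertex is extracted once, each edge may relax once.
Each heap operation costs O(log V).
V + E = 21 + 78 = 99
ceil(log2(21)) = 5 (since 2^4 = 16 < 21 <= 32 = 2^5)
Total heap work = (V+E) * ceil(log2(V)) = 99 * 5 = 495


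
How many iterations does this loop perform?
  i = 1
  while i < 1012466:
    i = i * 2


The loop variable doubles each iteration:
i = 1 -> 2 -> 4 -> 8 -> 16 -> 32 -> 64 -> 128 -> 256 -> 512 -> 1024 -> 2048 -> 4096 -> 8192 -> 16384 -> 32768 -> 65536 -> 131072 -> 262144 -> 524288 -> 1048576 (stop, 1048576 >= 1012466)
Number of doublings = ceil(log2(1012466)) = 20


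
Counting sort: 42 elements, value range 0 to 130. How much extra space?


n = 42 (output array)
k = 131 (count array for 131 distinct values)
Extra space = 42 + 131 = 173


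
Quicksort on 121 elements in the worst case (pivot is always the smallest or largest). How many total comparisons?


In the worst case, each partition step picks the worst pivot:
  Partition 1: 120 comparisons (n-1 elements to compare)
  Partition 2: 119 comparisons
  Partition 3: 118 comparisons
  Partition 4: 117 comparisons
  Partition 5: 116 comparisons
  ...
  Last partition: 0 comparisons
Total = (n-1) + (n-2) + ... + 1 + 0 = n*(n-1)/2
= 121*120/2 = 7260


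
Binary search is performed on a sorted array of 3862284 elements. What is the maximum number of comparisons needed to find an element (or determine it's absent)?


Binary search halves the search space each comparison:
  Step 1: search space = 3862284 -> 1931142
  Step 2: search space = 1931142 -> 965571
  Step 3: search space = 965571 -> 482785
  Step 4: search space = 482785 -> 241392
  Step 5: search space = 241392 -> 120696
  Step 6: search space = 120696 -> 60348
  Step 7: search space = 60348 -> 30174
  Step 8: search space = 30174 -> 15087
  Step 9: search space = 15087 -> 7543
  Step 10: search space = 7543 -> 3771
  Step 11: search space = 3771 -> 1885
  Step 12: search space = 1885 -> 942
  Step 13: search space = 942 -> 471
  Step 14: search space = 471 -> 235
  Step 15: search space = 235 -> 117
  Step 16: search space = 117 -> 58
  Step 17: search space = 58 -> 29
  Step 18: search space = 29 -> 14
  Step 19: search space = 14 -> 7
  Step 20: search space = 7 -> 3
  Step 21: search space = 3 -> 1
  Step 22: search space = 1 (final check)
Maximum comparisons = floor(log2(3862284)) + 1 = 21 + 1 = 22


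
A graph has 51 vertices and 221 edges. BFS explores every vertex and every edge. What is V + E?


A full BFS traversal dequeues each vertex once and examines each edge once.
Vertex visits: 51
Edge visits: 221
V + E = 51 + 221 = 272


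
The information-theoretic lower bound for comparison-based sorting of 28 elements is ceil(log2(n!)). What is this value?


A binary decision tree of height h has at most 2^h leaves and needs at least n! of them, so h >= ceil(log2(n!)).
Compute 28! as a running product:
  x2 = 2, x3 = 6, x4 = 24, x5 = 120
  x6 = 720, x7 = 5040, x8 = 40320, x9 = 362880
  x10 = 3628800, x11 = 39916800, x12 = 479001600, x13 = 6227020800
  x14 = 87178291200, x15 = 1307674368000, x16 = 20922789888000, x17 = 355687428096000
  x18 = 6402373705728000, x19 = 121645100408832000, x20 = 2432902008176640000, x21 = 51090942171709440000
  x22 = 1124000727777607680000, x23 = 25852016738884976640000, x24 = 620448401733239439360000, x25 = 15511210043330985984000000
  x26 = 403291461126605635584000000, x27 = 10888869450418352160768000000, x28 = 304888344611713860501504000000
28! = 304888344611713860501504000000
Bracket between powers of 2:
  2^97 = 158456325028528675187087900672 < 304888344611713860501504000000 <= 316912650057057350374175801344 = 2^98
So ceil(log2(28!)) = 98


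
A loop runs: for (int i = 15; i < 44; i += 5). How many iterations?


Loop starts at i = 15, increments by 5, stops when i >= 44.
Number of iterations = ceil((44 - 15) / 5)
= ceil(29 / 5)
= 6


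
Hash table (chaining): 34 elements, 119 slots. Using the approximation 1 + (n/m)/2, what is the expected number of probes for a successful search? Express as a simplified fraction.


Computing expected probes:
alpha = 34/119
= 1 + alpha/2
= 1 + 34/(2*119)
= (2*119 + 34) / (2*119)
= 272/238 = 8/7


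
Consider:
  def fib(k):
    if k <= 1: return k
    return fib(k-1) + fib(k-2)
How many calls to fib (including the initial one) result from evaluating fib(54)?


Let C(m) = total calls to evaluate fib(m). Then C(0)=C(1)=1, and
C(m) = 1 + C(m-1) + C(m-2) for m >= 2.
Build the table (each entry = 1 + previous two):
  C(0) = 1
  C(1) = 1
  C(2) = 1 + 1 + 1 = 3
  C(3) = 1 + 3 + 1 = 5
  C(4) = 1 + 5 + 3 = 9
  C(5) = 1 + 9 + 5 = 15
  C(6) = 1 + 15 + 9 = 25
  C(7) = 1 + 25 + 15 = 41
  C(8) = 1 + 41 + 25 = 67
  C(9) = 1 + 67 + 41 = 109
  C(10) = 1 + 109 + 67 = 177
  C(11) = 1 + 177 + 109 = 287
  C(12) = 1 + 287 + 177 = 465
  C(13) = 1 + 465 + 287 = 753
  C(14) = 1 + 753 + 465 = 1219
  C(15) = 1 + 1219 + 753 = 1973
  C(16) = 1 + 1973 + 1219 = 3193
  C(17) = 1 + 3193 + 1973 = 5167
  C(18) = 1 + 5167 + 3193 = 8361
  C(19) = 1 + 8361 + 5167 = 13529
  C(20) = 1 + 13529 + 8361 = 21891
  C(21) = 1 + 21891 + 13529 = 35421
  C(22) = 1 + 35421 + 21891 = 57313
  C(23) = 1 + 57313 + 35421 = 92735
  C(24) = 1 + 92735 + 57313 = 150049
  C(25) = 1 + 150049 + 92735 = 242785
  C(26) = 1 + 242785 + 150049 = 392835
  C(27) = 1 + 392835 + 242785 = 635621
  C(28) = 1 + 635621 + 392835 = 1028457
  C(29) = 1 + 1028457 + 635621 = 1664079
  C(30) = 1 + 1664079 + 1028457 = 2692537
  C(31) = 1 + 2692537 + 1664079 = 4356617
  C(32) = 1 + 4356617 + 2692537 = 7049155
  C(33) = 1 + 7049155 + 4356617 = 11405773
  C(34) = 1 + 11405773 + 7049155 = 18454929
  C(35) = 1 + 18454929 + 11405773 = 29860703
  C(36) = 1 + 29860703 + 18454929 = 48315633
  C(37) = 1 + 48315633 + 29860703 = 78176337
  C(38) = 1 + 78176337 + 48315633 = 126491971
  C(39) = 1 + 126491971 + 78176337 = 204668309
  C(40) = 1 + 204668309 + 126491971 = 331160281
  C(41) = 1 + 331160281 + 204668309 = 535828591
  C(42) = 1 + 535828591 + 331160281 = 866988873
  C(43) = 1 + 866988873 + 535828591 = 1402817465
  C(44) = 1 + 1402817465 + 866988873 = 2269806339
  C(45) = 1 + 2269806339 + 1402817465 = 3672623805
  C(46) = 1 + 3672623805 + 2269806339 = 5942430145
  C(47) = 1 + 5942430145 + 3672623805 = 9615053951
  C(48) = 1 + 9615053951 + 5942430145 = 15557484097
  C(49) = 1 + 15557484097 + 9615053951 = 25172538049
  C(50) = 1 + 25172538049 + 15557484097 = 40730022147
  C(51) = 1 + 40730022147 + 25172538049 = 65902560197
  C(52) = 1 + 65902560197 + 40730022147 = 106632582345
  C(53) = 1 + 106632582345 + 65902560197 = 172535142543
  C(54) = 1 + 172535142543 + 106632582345 = 279167724889
Total calls for fib(54) = 279167724889


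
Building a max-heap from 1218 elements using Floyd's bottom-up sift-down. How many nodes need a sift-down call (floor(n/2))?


In a heap of 1218 elements (0-indexed array):
  Last element index: 1217
  Parent of last element: floor((1217 - 1) / 2) = 608
  Internal nodes: indices 0 to 608
  Count = floor(1218/2) = 609


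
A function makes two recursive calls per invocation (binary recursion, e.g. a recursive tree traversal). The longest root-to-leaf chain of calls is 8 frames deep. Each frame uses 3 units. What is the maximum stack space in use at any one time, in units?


Binary recursion: the two calls run one after the other, so only one root-to-leaf chain of frames is on the stack at a time.
Maximum depth (longest chain) = 8 frames
Each frame = 3 units
Max stack space = 8 * 3 = 24


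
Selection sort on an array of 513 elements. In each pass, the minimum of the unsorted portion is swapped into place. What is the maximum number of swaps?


Selection sort performs one swap per pass:
  Pass 1: find min in positions 0 to 512, swap with position 0
  Pass 2: find min in positions 1 to 512, swap with position 1
  Pass 3: find min in positions 2 to 512, swap with position 2
  Pass 4: find min in positions 3 to 512, swap with position 3
  Pass 5: find min in positions 4 to 512, swap with position 4
  ... (507 more passes)
Total passes (and swaps) = n - 1 = 513 - 1 = 512


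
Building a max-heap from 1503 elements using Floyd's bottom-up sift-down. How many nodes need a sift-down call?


In a heap of 1503 elements (0-indexed array):
  Last element index: 1502
  Parent of last element: floor((1502 - 1) / 2) = 750
  Internal nodes: indices 0 to 750
  Count = floor(1503/2) = 751


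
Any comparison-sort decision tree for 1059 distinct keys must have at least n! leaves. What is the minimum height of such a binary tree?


A binary decision tree of height h has at most 2^h leaves and needs at least n! of them, so h >= ceil(log2(n!)).
1059! is far too large to multiply out, so use Stirling's series:
  ln(n!) ~ n ln n - n + (1/2) ln(2 pi n) + 1/(12n)  (error below 1/(360 n^3), negligible here)
  ln(1059) = 6.9650803
  n ln n = 1059 * 6.9650803 = 7376.0200
  (1/2) ln(2 pi * 1059) = (1/2) ln(6653.8932) = 4.4015
  1/(12*1059) = 0.0001
  ln(1059!) ~ 7376.0200 - 1059 + 4.4015 + 0.0001 = 6321.4216
Convert to base 2: log2(1059!) = 6321.4216 / ln 2 = 6321.4216 / 0.69314718 = 9119.8836
ceil(9119.8836) = 9120


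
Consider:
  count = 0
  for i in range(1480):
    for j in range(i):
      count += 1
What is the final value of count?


For each i, the inner loop runs i times:
  i=0: inner runs 0 times
  i=1: inner runs 1 time
  i=2: inner runs 2 times
  i=3: inner runs 3 times
  i=4: inner runs 4 times
  i=5: inner runs 5 times
  i=6: inner runs 6 times
  i=7: inner runs 7 times
  ...
Total = 0 + 1 + 2 + ... + 1479 = 1480*(1480-1)/2 = 1094460


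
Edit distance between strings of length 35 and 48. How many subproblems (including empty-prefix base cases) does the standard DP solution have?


The table includes base cases (empty prefixes).
Rows: (m+1) = 36
Columns: (n+1) = 49
Total = 36 * 49 = 1764


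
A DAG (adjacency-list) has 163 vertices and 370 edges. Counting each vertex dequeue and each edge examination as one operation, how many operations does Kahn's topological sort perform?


V = 163 (vertex processing)
E = 370 (edge processing)
V + E = 163 + 370 = 533


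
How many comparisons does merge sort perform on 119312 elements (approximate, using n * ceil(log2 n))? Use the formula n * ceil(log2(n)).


Recursion depth: ceil(log2(119312)) = 17
Each recursion level merges n = 119312 elements
Total = 119312 * 17 = 2028304


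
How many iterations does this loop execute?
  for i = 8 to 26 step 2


The loop variable i takes values starting at 8 and increments by 2 each iteration.
Sequence: i = 8, 10, 12, 14, 16, 18, 20, 22, 24, ...
The upper bound 26 is inclusive, so the count is floor((last - first) / step) + 1:
floor((26 - 8) / 2) + 1 = floor(18/2) + 1 = 9 + 1 = 10


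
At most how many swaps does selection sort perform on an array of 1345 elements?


Each of the 1344 passes places one element in its final position.
Pass 1: swap minimum into position 0
Pass 2: swap minimum of remaining into position 1
...
Pass 1344: last two elements, one swap
Maximum swaps = 1345 - 1 = 1344


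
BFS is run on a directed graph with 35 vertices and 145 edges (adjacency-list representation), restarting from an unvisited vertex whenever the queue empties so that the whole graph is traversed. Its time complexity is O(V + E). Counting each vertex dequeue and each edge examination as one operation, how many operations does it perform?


A full BFS traversal dequeues each vertex exactly once and examines each directed edge exactly once.
V = 35 (vertex processing cost)
E = 145 (edge examination cost)
Total operations proportional to V + E = 35 + 145 = 180


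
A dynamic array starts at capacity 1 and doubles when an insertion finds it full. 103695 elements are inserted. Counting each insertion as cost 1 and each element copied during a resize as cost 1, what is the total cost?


n = 103695
Insertion costs: 103695
Resizes copy 1, 2, 4, ... up to the largest power of 2 that is <= n-1 = 103694, i.e. 65536.
Copy costs = 1 + 2 + 4 + 8 + 16 + 32 + 64 + 128 + 256 + 512 + 1024 + 2048 + 4096 + 8192 + 16384 + 32768 + 65536 = 131071
Total = 103695 + 131071 = 234766


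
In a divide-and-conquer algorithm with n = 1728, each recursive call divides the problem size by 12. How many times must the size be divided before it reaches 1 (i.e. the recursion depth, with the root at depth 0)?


Number of divisions = log_12(1728)
Sizes: 1728 -> 144 -> 12 -> 1 (3 divisions)
Recursion depth = 3


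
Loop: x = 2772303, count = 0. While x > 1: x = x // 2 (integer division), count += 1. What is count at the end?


The variable x halves each step:
x = 2772303 -> 1386151 -> 693075 -> 346537 -> 173268 -> 86634 -> 43317 -> 21658 -> 10829 -> 5414 -> 2707 -> 1353 -> 676 -> 338 -> 169 -> 84 -> 42 -> 21 -> 10 -> 5 -> 2 -> 1
Number of halvings = floor(log2(2772303)) = 21


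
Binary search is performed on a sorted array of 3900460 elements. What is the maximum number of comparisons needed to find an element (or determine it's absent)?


Binary search halves the search space each comparison:
  Step 1: search space = 3900460 -> 1950230
  Step 2: search space = 1950230 -> 975115
  Step 3: search space = 975115 -> 487557
  Step 4: search space = 487557 -> 243778
  Step 5: search space = 243778 -> 121889
  Step 6: search space = 121889 -> 60944
  Step 7: search space = 60944 -> 30472
  Step 8: search space = 30472 -> 15236
  Step 9: search space = 15236 -> 7618
  Step 10: search space = 7618 -> 3809
  Step 11: search space = 3809 -> 1904
  Step 12: search space = 1904 -> 952
  Step 13: search space = 952 -> 476
  Step 14: search space = 476 -> 238
  Step 15: search space = 238 -> 119
  Step 16: search space = 119 -> 59
  Step 17: search space = 59 -> 29
  Step 18: search space = 29 -> 14
  Step 19: search space = 14 -> 7
  Step 20: search space = 7 -> 3
  Step 21: search space = 3 -> 1
  Step 22: search space = 1 (final check)
Maximum comparisons = floor(log2(3900460)) + 1 = 21 + 1 = 22


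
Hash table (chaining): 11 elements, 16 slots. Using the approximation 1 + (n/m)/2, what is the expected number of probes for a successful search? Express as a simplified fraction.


Computing expected probes:
alpha = 11/16
= 1 + alpha/2
= 1 + 11/(2*16)
= (2*16 + 11) / (2*16)
= 43/32


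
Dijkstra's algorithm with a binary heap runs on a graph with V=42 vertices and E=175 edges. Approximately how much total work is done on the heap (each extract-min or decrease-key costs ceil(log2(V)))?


Dijkstra with a binary heap: each vertex is extracted once, each edge may relax once.
Each heap operation costs O(log V).
V + E = 42 + 175 = 217
ceil(log2(42)) = 6 (since 2^5 = 32 < 42 <= 64 = 2^6)
Total heap work = (V+E) * ceil(log2(V)) = 217 * 6 = 1302


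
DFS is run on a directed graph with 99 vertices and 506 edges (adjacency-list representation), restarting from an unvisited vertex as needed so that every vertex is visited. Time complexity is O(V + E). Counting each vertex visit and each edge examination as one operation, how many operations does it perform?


A full DFS traversal processes each vertex exactly once (push/pop on stack).
Each directed edge is examined once.
V = 99, E = 506
V + E = 605


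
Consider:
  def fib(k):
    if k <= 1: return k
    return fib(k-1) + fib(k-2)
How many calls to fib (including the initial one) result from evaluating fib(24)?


Let C(m) = total calls to evaluate fib(m). Then C(0)=C(1)=1, and
C(m) = 1 + C(m-1) + C(m-2) for m >= 2.
Build the table (each entry = 1 + previous two):
  C(0) = 1
  C(1) = 1
  C(2) = 1 + 1 + 1 = 3
  C(3) = 1 + 3 + 1 = 5
  C(4) = 1 + 5 + 3 = 9
  C(5) = 1 + 9 + 5 = 15
  C(6) = 1 + 15 + 9 = 25
  C(7) = 1 + 25 + 15 = 41
  C(8) = 1 + 41 + 25 = 67
  C(9) = 1 + 67 + 41 = 109
  C(10) = 1 + 109 + 67 = 177
  C(11) = 1 + 177 + 109 = 287
  C(12) = 1 + 287 + 177 = 465
  C(13) = 1 + 465 + 287 = 753
  C(14) = 1 + 753 + 465 = 1219
  C(15) = 1 + 1219 + 753 = 1973
  C(16) = 1 + 1973 + 1219 = 3193
  C(17) = 1 + 3193 + 1973 = 5167
  C(18) = 1 + 5167 + 3193 = 8361
  C(19) = 1 + 8361 + 5167 = 13529
  C(20) = 1 + 13529 + 8361 = 21891
  C(21) = 1 + 21891 + 13529 = 35421
  C(22) = 1 + 35421 + 21891 = 57313
  C(23) = 1 + 57313 + 35421 = 92735
  C(24) = 1 + 92735 + 57313 = 150049
Total calls for fib(24) = 150049


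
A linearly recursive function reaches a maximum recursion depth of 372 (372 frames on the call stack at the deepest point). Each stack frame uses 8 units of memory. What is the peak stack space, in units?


Maximum recursion depth = 372 frames
Memory per frame = 8 units
Total stack space = depth * frame_size
= 372 * 8 = 2976


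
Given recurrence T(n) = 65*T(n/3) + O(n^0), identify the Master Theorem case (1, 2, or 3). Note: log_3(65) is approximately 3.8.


Master Theorem parameters: a=65, b=3, c=0
log_b(a) = 3.8
Compare b^c with a: 3^0 = 1 < 65, so c < log_b(a).
Comparing c=0 vs log_b(a)=3.8:
0 < 3.8 => Case 1
Result: T(n) = O(n^(log_3 65)) ~ O(n^3.8)
Master Theorem case = 1


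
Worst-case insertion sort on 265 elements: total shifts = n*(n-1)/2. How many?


Sum of shifts = 1 + 2 + 3 + ... + 264
= 265 * 264 / 2
= 69960 / 2
= 34980


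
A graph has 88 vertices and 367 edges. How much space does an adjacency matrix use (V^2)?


Adjacency matrix: V x V grid of entries
Space = V^2 = 88^2 = 88 * 88 = 7744


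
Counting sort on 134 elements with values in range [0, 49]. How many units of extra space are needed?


Output array size: 134 (to store sorted result)
Count array size: 50 (one slot per possible value, range 0 to 49)
Total extra space = 134 + 50 = 184


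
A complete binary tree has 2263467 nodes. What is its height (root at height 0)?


In a complete binary tree, level k holds nodes 2^k .. 2^(k+1)-1 (1-indexed).
Height = floor(log2(n)) = floor(log2(2263467)) = 21
Check: 2^21 = 2097152 <= 2263467 < 4194304 = 2^22


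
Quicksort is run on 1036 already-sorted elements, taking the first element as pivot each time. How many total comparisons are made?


Sum of comparisons per partition:
1035 + 1034 + ... + 1 + 0
= 1036 * (1036 - 1) / 2
= 1036 * 1035 / 2
= 536130


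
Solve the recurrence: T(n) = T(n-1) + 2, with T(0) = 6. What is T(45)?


Unrolling the recurrence:
T(45) = T(44) + 2
       = T(43) + 2 + 2
       = T(42) + 2*3
       ...
       = T(0) + 2*45
       = 6 + 90 = 96


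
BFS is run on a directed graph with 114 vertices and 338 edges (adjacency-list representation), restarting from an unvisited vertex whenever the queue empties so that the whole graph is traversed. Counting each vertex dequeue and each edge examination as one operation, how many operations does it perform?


A full BFS traversal dequeues each vertex exactly once and examines each directed edge exactly once.
V = 114 (vertex processing cost)
E = 338 (edge examination cost)
Total operations proportional to V + E = 114 + 338 = 452


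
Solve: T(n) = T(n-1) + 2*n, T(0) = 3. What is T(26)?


Expanding the recurrence:
T(26) = T(25) + 2*26
       = T(24) + 2*25 + 2*26
       ...
       = T(0) + 2*(1 + 2 + ... + 26)
       = 3 + 2 * 26*27/2
       = 3 + 2 * 351
       = 3 + 702 = 705


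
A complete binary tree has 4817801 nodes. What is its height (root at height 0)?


In a complete binary tree, level k holds nodes 2^k .. 2^(k+1)-1 (1-indexed).
Height = floor(log2(n)) = floor(log2(4817801)) = 22
Check: 2^22 = 4194304 <= 4817801 < 8388608 = 2^23


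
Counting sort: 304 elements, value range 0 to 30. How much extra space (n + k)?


n = 304 (output array)
k = 31 (count array for 31 distinct values)
Extra space = 304 + 31 = 335


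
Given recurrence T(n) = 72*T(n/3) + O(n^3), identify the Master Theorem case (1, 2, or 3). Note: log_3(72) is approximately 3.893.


Master Theorem parameters: a=72, b=3, c=3
log_b(a) = 3.893
Compare b^c with a: 3^3 = 27 < 72, so c < log_b(a).
Comparing c=3 vs log_b(a)=3.893:
3 < 3.893 => Case 1
Result: T(n) = O(n^(log_3 72)) ~ O(n^3.893)
Master Theorem case = 1


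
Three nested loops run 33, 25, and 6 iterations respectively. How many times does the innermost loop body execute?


Loop 1 (outermost): 33 iterations
Loop 2 (middle): 25 iterations per outer
Loop 3 (innermost): 6 iterations per middle
Total = 33 * 25 * 6 = 4950


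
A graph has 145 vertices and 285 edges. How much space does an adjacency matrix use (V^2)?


Adjacency matrix: V x V grid of entries
Space = V^2 = 145^2 = 145 * 145 = 21025


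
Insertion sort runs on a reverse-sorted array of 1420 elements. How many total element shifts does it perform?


Sum of shifts = 1 + 2 + 3 + ... + 1419
= 1420 * 1419 / 2
= 2014980 / 2
= 1007490


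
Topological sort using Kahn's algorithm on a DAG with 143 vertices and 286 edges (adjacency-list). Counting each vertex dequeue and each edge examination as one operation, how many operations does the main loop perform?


Kahn's algorithm:
  1. Compute in-degrees: O(V + E)
  2. Process queue: each vertex dequeued once (O(V))
     each edge examined once (O(E))
Total = V + E = 143 + 286 = 429


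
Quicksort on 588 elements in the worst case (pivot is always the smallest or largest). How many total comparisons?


In the worst case, each partition step picks the worst pivot:
  Partition 1: 587 comparisons (n-1 elements to compare)
  Partition 2: 586 comparisons
  Partition 3: 585 comparisons
  Partition 4: 584 comparisons
  Partition 5: 583 comparisons
  ...
  Last partition: 0 comparisons
Total = (n-1) + (n-2) + ... + 1 + 0 = n*(n-1)/2
= 588*587/2 = 172578


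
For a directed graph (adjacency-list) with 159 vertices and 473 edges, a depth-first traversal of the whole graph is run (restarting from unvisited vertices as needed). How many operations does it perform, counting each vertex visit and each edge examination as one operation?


A full DFS traversal visits each vertex once and examines each edge once.
V = 159
E = 473
Sum = 159 + 473 = 632


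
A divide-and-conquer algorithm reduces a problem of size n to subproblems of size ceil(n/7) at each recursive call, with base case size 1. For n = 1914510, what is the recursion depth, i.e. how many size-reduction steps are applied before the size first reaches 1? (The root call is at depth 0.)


Each step divides the size by 7 (rounding up); after k steps the size is ceil(n/7^k), which equals 1 exactly when 7^k >= n.
So the depth is the smallest k with 7^k >= 1914510, i.e. ceil(log_7(1914510)).
7^7 = 823543 < 1914510 <= 5764801 = 7^8
Recursion depth = 8


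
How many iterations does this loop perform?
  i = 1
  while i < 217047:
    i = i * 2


The loop variable doubles each iteration:
i = 1 -> 2 -> 4 -> 8 -> 16 -> 32 -> 64 -> 128 -> 256 -> 512 -> 1024 -> 2048 -> 4096 -> 8192 -> 16384 -> 32768 -> 65536 -> 131072 -> 262144 (stop, 262144 >= 217047)
Number of doublings = ceil(log2(217047)) = 18


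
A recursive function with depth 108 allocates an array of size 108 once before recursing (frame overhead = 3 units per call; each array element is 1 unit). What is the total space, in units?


Array allocation: 108 units (allocated once)
Stack frames: 108 deep * 3 per frame = 324 units
Total = 108 + 324 = 432


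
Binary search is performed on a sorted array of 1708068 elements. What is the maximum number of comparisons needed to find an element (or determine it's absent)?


Binary search halves the search space each comparison:
  Step 1: search space = 1708068 -> 854034
  Step 2: search space = 854034 -> 427017
  Step 3: search space = 427017 -> 213508
  Step 4: search space = 213508 -> 106754
  Step 5: search space = 106754 -> 53377
  Step 6: search space = 53377 -> 26688
  Step 7: search space = 26688 -> 13344
  Step 8: search space = 13344 -> 6672
  Step 9: search space = 6672 -> 3336
  Step 10: search space = 3336 -> 1668
  Step 11: search space = 1668 -> 834
  Step 12: search space = 834 -> 417
  Step 13: search space = 417 -> 208
  Step 14: search space = 208 -> 104
  Step 15: search space = 104 -> 52
  Step 16: search space = 52 -> 26
  Step 17: search space = 26 -> 13
  Step 18: search space = 13 -> 6
  Step 19: search space = 6 -> 3
  Step 20: search space = 3 -> 1
  Step 21: search space = 1 (final check)
Maximum comparisons = floor(log2(1708068)) + 1 = 20 + 1 = 21


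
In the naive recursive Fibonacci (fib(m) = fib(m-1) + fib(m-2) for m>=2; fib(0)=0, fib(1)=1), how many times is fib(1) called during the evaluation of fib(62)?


Let N(m) = number of times fib(m) is called while evaluating fib(62).
N(62) = 1 (the initial call).
N(61) = 1 (only fib(62) calls it).
For 1 <= m <= 60: fib(m) is called by fib(m+1) and fib(m+2), so
  N(m) = N(m+1) + N(m+2).
fib(0) is called only by fib(2), so N(0) = N(2).
Walk down from m=62:
  N(62)=1, N(61)=1, N(60)=2, N(59)=3, N(58)=5, N(57)=8, N(56)=13, N(55)=21, N(54)=34, N(53)=55, N(52)=89, N(51)=144, N(50)=233, N(49)=377, N(48)=610, N(47)=987, N(46)=1597, N(45)=2584, N(44)=4181, N(43)=6765, N(42)=10946, N(41)=17711, N(40)=28657, N(39)=46368, N(38)=75025, N(37)=121393, N(36)=196418, N(35)=317811, N(34)=514229, N(33)=832040, N(32)=1346269, N(31)=2178309, N(30)=3524578, N(29)=5702887, N(28)=9227465, N(27)=14930352, N(26)=24157817, N(25)=39088169, N(24)=63245986, N(23)=102334155, N(22)=165580141, N(21)=267914296, N(20)=433494437, N(19)=701408733, N(18)=1134903170, N(17)=1836311903, N(16)=2971215073, N(15)=4807526976, N(14)=7778742049, N(13)=12586269025, N(12)=20365011074, N(11)=32951280099, N(10)=53316291173, N(9)=86267571272, N(8)=139583862445, N(7)=225851433717, N(6)=365435296162, N(5)=591286729879, N(4)=956722026041, N(3)=1548008755920, N(2)=2504730781961, N(1)=4052739537881
N(1) = 4052739537881


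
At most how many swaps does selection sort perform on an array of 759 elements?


Each of the 758 passes places one element in its final position.
Pass 1: swap minimum into position 0
Pass 2: swap minimum of remaining into position 1
...
Pass 758: last two elements, one swap
Maximum swaps = 759 - 1 = 758
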